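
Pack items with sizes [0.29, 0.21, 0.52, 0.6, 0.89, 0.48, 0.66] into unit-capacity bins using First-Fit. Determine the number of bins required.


Place items sequentially using First-Fit:
  Item 0.29 -> new Bin 1
  Item 0.21 -> Bin 1 (now 0.5)
  Item 0.52 -> new Bin 2
  Item 0.6 -> new Bin 3
  Item 0.89 -> new Bin 4
  Item 0.48 -> Bin 1 (now 0.98)
  Item 0.66 -> new Bin 5
Total bins used = 5

5


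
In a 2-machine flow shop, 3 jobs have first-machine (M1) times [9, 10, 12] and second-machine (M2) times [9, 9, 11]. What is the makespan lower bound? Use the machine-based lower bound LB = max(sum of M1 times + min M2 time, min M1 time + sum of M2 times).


LB1 = sum(M1 times) + min(M2 times) = 31 + 9 = 40
LB2 = min(M1 times) + sum(M2 times) = 9 + 29 = 38
Lower bound = max(LB1, LB2) = max(40, 38) = 40

40


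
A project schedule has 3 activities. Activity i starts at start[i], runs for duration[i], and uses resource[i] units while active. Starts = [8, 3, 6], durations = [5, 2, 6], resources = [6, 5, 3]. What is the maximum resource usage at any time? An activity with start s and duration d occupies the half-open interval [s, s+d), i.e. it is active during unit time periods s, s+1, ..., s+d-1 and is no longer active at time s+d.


Each activity i is active on [start_i, start_i + duration_i).
Compute total resource usage per time slot:
  t=0: active resources = [], total = 0
  t=1: active resources = [], total = 0
  t=2: active resources = [], total = 0
  t=3: active resources = [5], total = 5
  t=4: active resources = [5], total = 5
  t=5: active resources = [], total = 0
  t=6: active resources = [3], total = 3
  t=7: active resources = [3], total = 3
  t=8: active resources = [6, 3], total = 9
  t=9: active resources = [6, 3], total = 9
  t=10: active resources = [6, 3], total = 9
  t=11: active resources = [6, 3], total = 9
  t=12: active resources = [6], total = 6
Peak resource demand = 9

9


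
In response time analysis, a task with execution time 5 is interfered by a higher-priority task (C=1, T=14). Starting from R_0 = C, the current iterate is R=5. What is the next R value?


R_next = C + ceil(R_prev / T_hp) * C_hp
ceil(5 / 14) = ceil(0.3571) = 1
Interference = 1 * 1 = 1
R_next = 5 + 1 = 6

6


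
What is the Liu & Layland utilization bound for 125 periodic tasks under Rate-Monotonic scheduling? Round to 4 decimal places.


Compute 2^(1/125) = 1.0055605804
Subtract 1: 1.0055605804 - 1 = 0.0055605804
Multiply by n: 125 * 0.0055605804 = 0.6950725500
Round to 4 dp: 0.6951

0.6951


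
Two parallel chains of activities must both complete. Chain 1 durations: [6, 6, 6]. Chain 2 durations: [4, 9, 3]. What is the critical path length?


Path A total = 6 + 6 + 6 = 18
Path B total = 4 + 9 + 3 = 16
Critical path = longest path = max(18, 16) = 18

18


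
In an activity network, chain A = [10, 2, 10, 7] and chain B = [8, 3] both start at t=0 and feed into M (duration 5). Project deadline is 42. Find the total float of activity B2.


Forward pass: ES(B2) = sum of predecessors on chain B = 8
EF = ES + duration = 8 + 3 = 11
Backward pass: LF(M) = deadline = 42; LS(M) = 42 - 5 = 37
LF(B2) = LS(M) - sum(successors on chain B) = 37 - 0 = 37
LS = LF - duration = 37 - 3 = 34
Total float = LS - ES = 34 - 8 = 26

26


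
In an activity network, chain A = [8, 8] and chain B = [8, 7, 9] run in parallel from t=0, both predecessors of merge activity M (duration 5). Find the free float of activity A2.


ES(A2) = sum of predecessors on chain A = 8
EF(A2) = ES + duration = 8 + 8 = 16
Successor of A2 is M. ES(M) = max(sum(A), sum(B)) = max(16, 24) = 24
Free float = ES(successor) - EF(current) = 24 - 16 = 8

8


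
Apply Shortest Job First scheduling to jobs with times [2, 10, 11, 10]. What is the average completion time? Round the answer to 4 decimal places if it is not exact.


SJF order (ascending): [2, 10, 10, 11]
Completion times:
  Job 1: burst=2, C=2
  Job 2: burst=10, C=12
  Job 3: burst=10, C=22
  Job 4: burst=11, C=33
Average completion = 69/4 = 17.25

17.25


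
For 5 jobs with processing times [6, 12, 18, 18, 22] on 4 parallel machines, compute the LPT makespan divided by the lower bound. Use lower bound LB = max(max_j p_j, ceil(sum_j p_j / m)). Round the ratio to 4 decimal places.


LPT order: [22, 18, 18, 12, 6]
Machine loads after assignment: [22, 18, 18, 18]
LPT makespan = 22
Lower bound = max(max_job, ceil(total/4)) = max(22, 19) = 22
Ratio = 22 / 22 = 1.0

1.0


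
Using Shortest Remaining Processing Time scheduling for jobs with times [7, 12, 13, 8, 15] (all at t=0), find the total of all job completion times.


Since all jobs arrive at t=0, SRPT equals SPT ordering.
SPT order: [7, 8, 12, 13, 15]
Completion times:
  Job 1: p=7, C=7
  Job 2: p=8, C=15
  Job 3: p=12, C=27
  Job 4: p=13, C=40
  Job 5: p=15, C=55
Total completion time = 7 + 15 + 27 + 40 + 55 = 144

144


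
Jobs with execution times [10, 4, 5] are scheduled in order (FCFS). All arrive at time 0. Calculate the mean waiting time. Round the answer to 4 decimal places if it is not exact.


FCFS order (as given): [10, 4, 5]
Waiting times:
  Job 1: wait = 0
  Job 2: wait = 10
  Job 3: wait = 14
Sum of waiting times = 24
Average waiting time = 24/3 = 8.0

8.0


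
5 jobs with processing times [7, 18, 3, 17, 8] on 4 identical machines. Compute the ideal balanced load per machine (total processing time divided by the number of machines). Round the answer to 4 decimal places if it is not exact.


Total processing time = 7 + 18 + 3 + 17 + 8 = 53
Number of machines = 4
Ideal balanced load = 53 / 4 = 13.25

13.25


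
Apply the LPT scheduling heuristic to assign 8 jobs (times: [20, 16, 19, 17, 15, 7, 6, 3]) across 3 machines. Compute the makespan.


Sort jobs in decreasing order (LPT): [20, 19, 17, 16, 15, 7, 6, 3]
Assign each job to the least loaded machine:
  Machine 1: jobs [20, 7, 6, 3], load = 36
  Machine 2: jobs [19, 15], load = 34
  Machine 3: jobs [17, 16], load = 33
Makespan = max load = 36

36


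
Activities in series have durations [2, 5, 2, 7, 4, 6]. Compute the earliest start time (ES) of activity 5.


Activity 5 starts after activities 1 through 4 complete.
Predecessor durations: [2, 5, 2, 7]
ES = 2 + 5 + 2 + 7 = 16

16


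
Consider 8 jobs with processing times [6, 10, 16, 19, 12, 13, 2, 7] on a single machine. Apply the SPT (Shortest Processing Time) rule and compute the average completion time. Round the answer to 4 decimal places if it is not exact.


Sort jobs by processing time (SPT order): [2, 6, 7, 10, 12, 13, 16, 19]
Compute completion times sequentially:
  Job 1: processing = 2, completes at 2
  Job 2: processing = 6, completes at 8
  Job 3: processing = 7, completes at 15
  Job 4: processing = 10, completes at 25
  Job 5: processing = 12, completes at 37
  Job 6: processing = 13, completes at 50
  Job 7: processing = 16, completes at 66
  Job 8: processing = 19, completes at 85
Sum of completion times = 288
Average completion time = 288/8 = 36.0

36.0


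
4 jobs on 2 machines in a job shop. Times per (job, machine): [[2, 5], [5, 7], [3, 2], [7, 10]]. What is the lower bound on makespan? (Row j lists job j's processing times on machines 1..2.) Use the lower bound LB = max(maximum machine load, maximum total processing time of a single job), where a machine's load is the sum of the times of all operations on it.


Machine loads:
  Machine 1: 2 + 5 + 3 + 7 = 17
  Machine 2: 5 + 7 + 2 + 10 = 24
Max machine load = 24
Job totals:
  Job 1: 7
  Job 2: 12
  Job 3: 5
  Job 4: 17
Max job total = 17
Lower bound = max(24, 17) = 24

24


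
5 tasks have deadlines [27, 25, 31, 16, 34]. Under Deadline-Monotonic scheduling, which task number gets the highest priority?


Sort tasks by relative deadline (ascending):
  Task 4: deadline = 16
  Task 2: deadline = 25
  Task 1: deadline = 27
  Task 3: deadline = 31
  Task 5: deadline = 34
Priority order (highest first): [4, 2, 1, 3, 5]
Highest priority task = 4

4


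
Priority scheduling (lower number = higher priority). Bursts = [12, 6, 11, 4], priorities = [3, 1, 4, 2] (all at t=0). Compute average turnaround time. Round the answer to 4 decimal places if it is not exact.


Sort by priority (ascending = highest first):
Order: [(1, 6), (2, 4), (3, 12), (4, 11)]
Completion times:
  Priority 1, burst=6, C=6
  Priority 2, burst=4, C=10
  Priority 3, burst=12, C=22
  Priority 4, burst=11, C=33
Average turnaround = 71/4 = 17.75

17.75


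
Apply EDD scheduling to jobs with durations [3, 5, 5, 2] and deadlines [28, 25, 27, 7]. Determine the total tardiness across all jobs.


Sort by due date (EDD order): [(2, 7), (5, 25), (5, 27), (3, 28)]
Compute completion times and tardiness:
  Job 1: p=2, d=7, C=2, tardiness=max(0,2-7)=0
  Job 2: p=5, d=25, C=7, tardiness=max(0,7-25)=0
  Job 3: p=5, d=27, C=12, tardiness=max(0,12-27)=0
  Job 4: p=3, d=28, C=15, tardiness=max(0,15-28)=0
Total tardiness = 0

0


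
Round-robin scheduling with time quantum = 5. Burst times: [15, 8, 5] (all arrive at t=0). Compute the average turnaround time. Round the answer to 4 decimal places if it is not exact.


Time quantum = 5
Execution trace:
  J1 runs 5 units, time = 5
  J2 runs 5 units, time = 10
  J3 runs 5 units, time = 15
  J1 runs 5 units, time = 20
  J2 runs 3 units, time = 23
  J1 runs 5 units, time = 28
Finish times: [28, 23, 15]
Average turnaround = 66/3 = 22.0

22.0


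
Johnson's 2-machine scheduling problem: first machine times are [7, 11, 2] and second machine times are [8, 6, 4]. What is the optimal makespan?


Apply Johnson's rule:
  Group 1 (a <= b): [(3, 2, 4), (1, 7, 8)]
  Group 2 (a > b): [(2, 11, 6)]
Optimal job order: [3, 1, 2]
Schedule:
  Job 3: M1 done at 2, M2 done at 6
  Job 1: M1 done at 9, M2 done at 17
  Job 2: M1 done at 20, M2 done at 26
Makespan = 26

26


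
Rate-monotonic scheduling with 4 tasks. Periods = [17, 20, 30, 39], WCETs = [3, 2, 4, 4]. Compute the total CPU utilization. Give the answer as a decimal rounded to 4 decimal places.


Compute individual utilizations (exact fractions):
  Task 1: C/T = 3/17 (approx. 0.1765)
  Task 2: C/T = 2/20 = 1/10 (approx. 0.1)
  Task 3: C/T = 4/30 = 2/15 (approx. 0.1333)
  Task 4: C/T = 4/39 (approx. 0.1026)
Total utilization U = 3/17 + 1/10 + 2/15 + 4/39 = 3397/6630
Rounded to 4 decimal places: U = 0.5124
RM (Liu & Layland) bound for 4 tasks = 0.756828; compare with U = 3397/6630 (approx. 0.512368)
U <= bound, so schedulable by RM sufficient condition.

0.5124


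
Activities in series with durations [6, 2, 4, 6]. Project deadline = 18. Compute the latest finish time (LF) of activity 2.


LF(activity 2) = deadline - sum of successor durations
Successors: activities 3 through 4 with durations [4, 6]
Sum of successor durations = 10
LF = 18 - 10 = 8

8


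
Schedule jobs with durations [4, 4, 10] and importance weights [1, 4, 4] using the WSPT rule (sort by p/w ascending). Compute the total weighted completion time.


Compute p/w ratios and sort ascending (WSPT): [(4, 4), (10, 4), (4, 1)]
Compute weighted completion times:
  Job (p=4,w=4): C=4, w*C=4*4=16
  Job (p=10,w=4): C=14, w*C=4*14=56
  Job (p=4,w=1): C=18, w*C=1*18=18
Total weighted completion time = 90

90


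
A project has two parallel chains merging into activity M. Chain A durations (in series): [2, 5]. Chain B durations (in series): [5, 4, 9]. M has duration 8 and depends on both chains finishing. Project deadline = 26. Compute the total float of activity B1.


Forward pass: ES(B1) = sum of predecessors on chain B = 0
EF = ES + duration = 0 + 5 = 5
Backward pass: LF(M) = deadline = 26; LS(M) = 26 - 8 = 18
LF(B1) = LS(M) - sum(successors on chain B) = 18 - 13 = 5
LS = LF - duration = 5 - 5 = 0
Total float = LS - ES = 0 - 0 = 0

0


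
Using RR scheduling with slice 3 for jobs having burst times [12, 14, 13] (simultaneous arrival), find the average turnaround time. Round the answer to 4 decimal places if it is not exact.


Time quantum = 3
Execution trace:
  J1 runs 3 units, time = 3
  J2 runs 3 units, time = 6
  J3 runs 3 units, time = 9
  J1 runs 3 units, time = 12
  J2 runs 3 units, time = 15
  J3 runs 3 units, time = 18
  J1 runs 3 units, time = 21
  J2 runs 3 units, time = 24
  J3 runs 3 units, time = 27
  J1 runs 3 units, time = 30
  J2 runs 3 units, time = 33
  J3 runs 3 units, time = 36
  J2 runs 2 units, time = 38
  J3 runs 1 units, time = 39
Finish times: [30, 38, 39]
Average turnaround = 107/3 = 35.6667

35.6667


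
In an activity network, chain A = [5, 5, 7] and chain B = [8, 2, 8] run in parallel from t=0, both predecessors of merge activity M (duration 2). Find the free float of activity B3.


ES(B3) = sum of predecessors on chain B = 10
EF(B3) = ES + duration = 10 + 8 = 18
Successor of B3 is M. ES(M) = max(sum(A), sum(B)) = max(17, 18) = 18
Free float = ES(successor) - EF(current) = 18 - 18 = 0

0


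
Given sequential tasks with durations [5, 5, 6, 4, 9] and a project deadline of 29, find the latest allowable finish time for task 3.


LF(activity 3) = deadline - sum of successor durations
Successors: activities 4 through 5 with durations [4, 9]
Sum of successor durations = 13
LF = 29 - 13 = 16

16


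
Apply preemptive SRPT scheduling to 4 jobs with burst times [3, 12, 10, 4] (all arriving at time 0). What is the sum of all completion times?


Since all jobs arrive at t=0, SRPT equals SPT ordering.
SPT order: [3, 4, 10, 12]
Completion times:
  Job 1: p=3, C=3
  Job 2: p=4, C=7
  Job 3: p=10, C=17
  Job 4: p=12, C=29
Total completion time = 3 + 7 + 17 + 29 = 56

56


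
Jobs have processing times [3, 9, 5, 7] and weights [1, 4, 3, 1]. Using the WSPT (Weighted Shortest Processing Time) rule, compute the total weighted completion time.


Compute p/w ratios and sort ascending (WSPT): [(5, 3), (9, 4), (3, 1), (7, 1)]
Compute weighted completion times:
  Job (p=5,w=3): C=5, w*C=3*5=15
  Job (p=9,w=4): C=14, w*C=4*14=56
  Job (p=3,w=1): C=17, w*C=1*17=17
  Job (p=7,w=1): C=24, w*C=1*24=24
Total weighted completion time = 112

112


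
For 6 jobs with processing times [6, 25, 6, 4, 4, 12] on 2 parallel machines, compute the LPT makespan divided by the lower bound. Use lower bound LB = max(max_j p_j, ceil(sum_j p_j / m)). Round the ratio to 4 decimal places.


LPT order: [25, 12, 6, 6, 4, 4]
Machine loads after assignment: [29, 28]
LPT makespan = 29
Lower bound = max(max_job, ceil(total/2)) = max(25, 29) = 29
Ratio = 29 / 29 = 1.0

1.0


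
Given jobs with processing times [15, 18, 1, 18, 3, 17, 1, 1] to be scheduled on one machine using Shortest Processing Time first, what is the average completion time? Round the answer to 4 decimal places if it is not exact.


Sort jobs by processing time (SPT order): [1, 1, 1, 3, 15, 17, 18, 18]
Compute completion times sequentially:
  Job 1: processing = 1, completes at 1
  Job 2: processing = 1, completes at 2
  Job 3: processing = 1, completes at 3
  Job 4: processing = 3, completes at 6
  Job 5: processing = 15, completes at 21
  Job 6: processing = 17, completes at 38
  Job 7: processing = 18, completes at 56
  Job 8: processing = 18, completes at 74
Sum of completion times = 201
Average completion time = 201/8 = 25.125

25.125


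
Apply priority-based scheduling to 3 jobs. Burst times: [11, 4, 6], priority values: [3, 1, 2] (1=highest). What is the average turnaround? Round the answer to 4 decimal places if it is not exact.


Sort by priority (ascending = highest first):
Order: [(1, 4), (2, 6), (3, 11)]
Completion times:
  Priority 1, burst=4, C=4
  Priority 2, burst=6, C=10
  Priority 3, burst=11, C=21
Average turnaround = 35/3 = 11.6667

11.6667


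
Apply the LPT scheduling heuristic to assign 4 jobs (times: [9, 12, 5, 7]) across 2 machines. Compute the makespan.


Sort jobs in decreasing order (LPT): [12, 9, 7, 5]
Assign each job to the least loaded machine:
  Machine 1: jobs [12, 5], load = 17
  Machine 2: jobs [9, 7], load = 16
Makespan = max load = 17

17


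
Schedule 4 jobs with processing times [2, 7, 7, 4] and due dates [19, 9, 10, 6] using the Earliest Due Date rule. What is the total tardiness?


Sort by due date (EDD order): [(4, 6), (7, 9), (7, 10), (2, 19)]
Compute completion times and tardiness:
  Job 1: p=4, d=6, C=4, tardiness=max(0,4-6)=0
  Job 2: p=7, d=9, C=11, tardiness=max(0,11-9)=2
  Job 3: p=7, d=10, C=18, tardiness=max(0,18-10)=8
  Job 4: p=2, d=19, C=20, tardiness=max(0,20-19)=1
Total tardiness = 11

11


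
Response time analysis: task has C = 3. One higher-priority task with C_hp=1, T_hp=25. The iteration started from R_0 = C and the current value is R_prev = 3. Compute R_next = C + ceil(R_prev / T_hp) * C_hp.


R_next = C + ceil(R_prev / T_hp) * C_hp
ceil(3 / 25) = ceil(0.12) = 1
Interference = 1 * 1 = 1
R_next = 3 + 1 = 4

4


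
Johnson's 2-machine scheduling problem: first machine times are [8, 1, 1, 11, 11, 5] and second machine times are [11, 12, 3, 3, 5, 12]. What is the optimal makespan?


Apply Johnson's rule:
  Group 1 (a <= b): [(2, 1, 12), (3, 1, 3), (6, 5, 12), (1, 8, 11)]
  Group 2 (a > b): [(5, 11, 5), (4, 11, 3)]
Optimal job order: [2, 3, 6, 1, 5, 4]
Schedule:
  Job 2: M1 done at 1, M2 done at 13
  Job 3: M1 done at 2, M2 done at 16
  Job 6: M1 done at 7, M2 done at 28
  Job 1: M1 done at 15, M2 done at 39
  Job 5: M1 done at 26, M2 done at 44
  Job 4: M1 done at 37, M2 done at 47
Makespan = 47

47


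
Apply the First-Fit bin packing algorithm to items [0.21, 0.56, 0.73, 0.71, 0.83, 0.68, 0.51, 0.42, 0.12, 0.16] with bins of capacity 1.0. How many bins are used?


Place items sequentially using First-Fit:
  Item 0.21 -> new Bin 1
  Item 0.56 -> Bin 1 (now 0.77)
  Item 0.73 -> new Bin 2
  Item 0.71 -> new Bin 3
  Item 0.83 -> new Bin 4
  Item 0.68 -> new Bin 5
  Item 0.51 -> new Bin 6
  Item 0.42 -> Bin 6 (now 0.93)
  Item 0.12 -> Bin 1 (now 0.89)
  Item 0.16 -> Bin 2 (now 0.89)
Total bins used = 6

6


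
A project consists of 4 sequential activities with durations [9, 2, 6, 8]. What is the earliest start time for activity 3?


Activity 3 starts after activities 1 through 2 complete.
Predecessor durations: [9, 2]
ES = 9 + 2 = 11

11


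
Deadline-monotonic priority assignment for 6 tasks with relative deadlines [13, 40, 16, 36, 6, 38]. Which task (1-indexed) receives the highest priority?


Sort tasks by relative deadline (ascending):
  Task 5: deadline = 6
  Task 1: deadline = 13
  Task 3: deadline = 16
  Task 4: deadline = 36
  Task 6: deadline = 38
  Task 2: deadline = 40
Priority order (highest first): [5, 1, 3, 4, 6, 2]
Highest priority task = 5

5


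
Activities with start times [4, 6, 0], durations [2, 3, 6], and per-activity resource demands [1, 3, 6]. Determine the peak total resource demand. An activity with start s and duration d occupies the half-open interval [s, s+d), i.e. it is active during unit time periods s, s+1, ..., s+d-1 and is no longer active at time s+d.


Each activity i is active on [start_i, start_i + duration_i).
Compute total resource usage per time slot:
  t=0: active resources = [6], total = 6
  t=1: active resources = [6], total = 6
  t=2: active resources = [6], total = 6
  t=3: active resources = [6], total = 6
  t=4: active resources = [1, 6], total = 7
  t=5: active resources = [1, 6], total = 7
  t=6: active resources = [3], total = 3
  t=7: active resources = [3], total = 3
  t=8: active resources = [3], total = 3
Peak resource demand = 7

7


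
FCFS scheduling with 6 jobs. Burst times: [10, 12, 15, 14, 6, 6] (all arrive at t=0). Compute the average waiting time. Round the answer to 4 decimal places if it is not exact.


FCFS order (as given): [10, 12, 15, 14, 6, 6]
Waiting times:
  Job 1: wait = 0
  Job 2: wait = 10
  Job 3: wait = 22
  Job 4: wait = 37
  Job 5: wait = 51
  Job 6: wait = 57
Sum of waiting times = 177
Average waiting time = 177/6 = 29.5

29.5


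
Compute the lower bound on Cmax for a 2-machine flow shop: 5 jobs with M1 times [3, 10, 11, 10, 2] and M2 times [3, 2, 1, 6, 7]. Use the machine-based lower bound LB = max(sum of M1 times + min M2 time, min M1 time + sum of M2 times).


LB1 = sum(M1 times) + min(M2 times) = 36 + 1 = 37
LB2 = min(M1 times) + sum(M2 times) = 2 + 19 = 21
Lower bound = max(LB1, LB2) = max(37, 21) = 37

37


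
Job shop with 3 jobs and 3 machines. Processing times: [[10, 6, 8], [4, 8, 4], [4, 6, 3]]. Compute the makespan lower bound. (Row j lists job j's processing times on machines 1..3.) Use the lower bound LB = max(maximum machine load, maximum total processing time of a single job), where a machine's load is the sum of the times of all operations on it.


Machine loads:
  Machine 1: 10 + 4 + 4 = 18
  Machine 2: 6 + 8 + 6 = 20
  Machine 3: 8 + 4 + 3 = 15
Max machine load = 20
Job totals:
  Job 1: 24
  Job 2: 16
  Job 3: 13
Max job total = 24
Lower bound = max(20, 24) = 24

24


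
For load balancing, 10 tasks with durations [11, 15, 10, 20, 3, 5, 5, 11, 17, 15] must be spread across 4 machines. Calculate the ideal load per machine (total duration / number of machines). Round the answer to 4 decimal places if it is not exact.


Total processing time = 11 + 15 + 10 + 20 + 3 + 5 + 5 + 11 + 17 + 15 = 112
Number of machines = 4
Ideal balanced load = 112 / 4 = 28.0

28.0


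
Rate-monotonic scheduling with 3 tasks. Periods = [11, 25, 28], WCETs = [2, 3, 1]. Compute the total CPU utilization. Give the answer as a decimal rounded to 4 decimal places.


Compute individual utilizations (exact fractions):
  Task 1: C/T = 2/11 (approx. 0.1818)
  Task 2: C/T = 3/25 (approx. 0.12)
  Task 3: C/T = 1/28 (approx. 0.0357)
Total utilization U = 2/11 + 3/25 + 1/28 = 2599/7700
Rounded to 4 decimal places: U = 0.3375
RM (Liu & Layland) bound for 3 tasks = 0.779763; compare with U = 2599/7700 (approx. 0.337532)
U <= bound, so schedulable by RM sufficient condition.

0.3375


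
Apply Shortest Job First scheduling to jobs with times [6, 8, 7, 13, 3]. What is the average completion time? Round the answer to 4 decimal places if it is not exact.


SJF order (ascending): [3, 6, 7, 8, 13]
Completion times:
  Job 1: burst=3, C=3
  Job 2: burst=6, C=9
  Job 3: burst=7, C=16
  Job 4: burst=8, C=24
  Job 5: burst=13, C=37
Average completion = 89/5 = 17.8

17.8


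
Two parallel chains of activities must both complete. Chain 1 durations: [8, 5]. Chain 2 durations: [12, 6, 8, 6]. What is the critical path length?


Path A total = 8 + 5 = 13
Path B total = 12 + 6 + 8 + 6 = 32
Critical path = longest path = max(13, 32) = 32

32


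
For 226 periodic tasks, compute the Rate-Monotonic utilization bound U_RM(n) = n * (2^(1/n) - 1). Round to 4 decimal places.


Compute 2^(1/226) = 1.0030717310
Subtract 1: 1.0030717310 - 1 = 0.0030717310
Multiply by n: 226 * 0.0030717310 = 0.6942112060
Round to 4 dp: 0.6942

0.6942


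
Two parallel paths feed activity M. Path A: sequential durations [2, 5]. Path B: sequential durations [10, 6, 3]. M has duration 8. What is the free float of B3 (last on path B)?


ES(B3) = sum of predecessors on chain B = 16
EF(B3) = ES + duration = 16 + 3 = 19
Successor of B3 is M. ES(M) = max(sum(A), sum(B)) = max(7, 19) = 19
Free float = ES(successor) - EF(current) = 19 - 19 = 0

0


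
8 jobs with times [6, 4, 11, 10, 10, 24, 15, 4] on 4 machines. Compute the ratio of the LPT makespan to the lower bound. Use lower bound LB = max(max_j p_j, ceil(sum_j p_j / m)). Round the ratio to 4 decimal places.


LPT order: [24, 15, 11, 10, 10, 6, 4, 4]
Machine loads after assignment: [24, 19, 21, 20]
LPT makespan = 24
Lower bound = max(max_job, ceil(total/4)) = max(24, 21) = 24
Ratio = 24 / 24 = 1.0

1.0


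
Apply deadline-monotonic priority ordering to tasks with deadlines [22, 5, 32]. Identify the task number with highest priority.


Sort tasks by relative deadline (ascending):
  Task 2: deadline = 5
  Task 1: deadline = 22
  Task 3: deadline = 32
Priority order (highest first): [2, 1, 3]
Highest priority task = 2

2


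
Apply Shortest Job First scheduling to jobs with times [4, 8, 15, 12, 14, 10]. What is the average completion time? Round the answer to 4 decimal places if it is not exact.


SJF order (ascending): [4, 8, 10, 12, 14, 15]
Completion times:
  Job 1: burst=4, C=4
  Job 2: burst=8, C=12
  Job 3: burst=10, C=22
  Job 4: burst=12, C=34
  Job 5: burst=14, C=48
  Job 6: burst=15, C=63
Average completion = 183/6 = 30.5

30.5


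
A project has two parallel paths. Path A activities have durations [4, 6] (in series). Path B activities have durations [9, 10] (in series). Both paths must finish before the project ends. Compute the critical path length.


Path A total = 4 + 6 = 10
Path B total = 9 + 10 = 19
Critical path = longest path = max(10, 19) = 19

19


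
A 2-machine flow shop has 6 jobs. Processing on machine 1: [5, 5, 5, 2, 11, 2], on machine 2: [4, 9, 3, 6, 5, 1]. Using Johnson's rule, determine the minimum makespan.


Apply Johnson's rule:
  Group 1 (a <= b): [(4, 2, 6), (2, 5, 9)]
  Group 2 (a > b): [(5, 11, 5), (1, 5, 4), (3, 5, 3), (6, 2, 1)]
Optimal job order: [4, 2, 5, 1, 3, 6]
Schedule:
  Job 4: M1 done at 2, M2 done at 8
  Job 2: M1 done at 7, M2 done at 17
  Job 5: M1 done at 18, M2 done at 23
  Job 1: M1 done at 23, M2 done at 27
  Job 3: M1 done at 28, M2 done at 31
  Job 6: M1 done at 30, M2 done at 32
Makespan = 32

32


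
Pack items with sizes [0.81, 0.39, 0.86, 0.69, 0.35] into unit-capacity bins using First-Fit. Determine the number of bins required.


Place items sequentially using First-Fit:
  Item 0.81 -> new Bin 1
  Item 0.39 -> new Bin 2
  Item 0.86 -> new Bin 3
  Item 0.69 -> new Bin 4
  Item 0.35 -> Bin 2 (now 0.74)
Total bins used = 4

4


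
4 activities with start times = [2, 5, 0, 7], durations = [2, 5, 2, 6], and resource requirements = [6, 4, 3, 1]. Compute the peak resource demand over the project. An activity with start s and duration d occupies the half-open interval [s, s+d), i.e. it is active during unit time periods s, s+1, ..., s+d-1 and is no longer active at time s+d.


Each activity i is active on [start_i, start_i + duration_i).
Compute total resource usage per time slot:
  t=0: active resources = [3], total = 3
  t=1: active resources = [3], total = 3
  t=2: active resources = [6], total = 6
  t=3: active resources = [6], total = 6
  t=4: active resources = [], total = 0
  t=5: active resources = [4], total = 4
  t=6: active resources = [4], total = 4
  t=7: active resources = [4, 1], total = 5
  t=8: active resources = [4, 1], total = 5
  t=9: active resources = [4, 1], total = 5
  t=10: active resources = [1], total = 1
  t=11: active resources = [1], total = 1
  t=12: active resources = [1], total = 1
Peak resource demand = 6

6


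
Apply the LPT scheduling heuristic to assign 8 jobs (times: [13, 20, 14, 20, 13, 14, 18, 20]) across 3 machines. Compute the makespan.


Sort jobs in decreasing order (LPT): [20, 20, 20, 18, 14, 14, 13, 13]
Assign each job to the least loaded machine:
  Machine 1: jobs [20, 18], load = 38
  Machine 2: jobs [20, 14, 13], load = 47
  Machine 3: jobs [20, 14, 13], load = 47
Makespan = max load = 47

47


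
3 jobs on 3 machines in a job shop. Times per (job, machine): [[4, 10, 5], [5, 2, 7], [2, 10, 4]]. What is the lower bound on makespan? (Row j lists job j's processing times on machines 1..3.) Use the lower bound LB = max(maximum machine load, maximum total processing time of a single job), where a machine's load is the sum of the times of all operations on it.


Machine loads:
  Machine 1: 4 + 5 + 2 = 11
  Machine 2: 10 + 2 + 10 = 22
  Machine 3: 5 + 7 + 4 = 16
Max machine load = 22
Job totals:
  Job 1: 19
  Job 2: 14
  Job 3: 16
Max job total = 19
Lower bound = max(22, 19) = 22

22


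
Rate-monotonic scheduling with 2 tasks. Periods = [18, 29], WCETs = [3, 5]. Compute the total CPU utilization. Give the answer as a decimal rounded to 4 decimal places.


Compute individual utilizations (exact fractions):
  Task 1: C/T = 3/18 = 1/6 (approx. 0.1667)
  Task 2: C/T = 5/29 (approx. 0.1724)
Total utilization U = 1/6 + 5/29 = 59/174
Rounded to 4 decimal places: U = 0.3391
RM (Liu & Layland) bound for 2 tasks = 0.828427; compare with U = 59/174 (approx. 0.339080)
U <= bound, so schedulable by RM sufficient condition.

0.3391


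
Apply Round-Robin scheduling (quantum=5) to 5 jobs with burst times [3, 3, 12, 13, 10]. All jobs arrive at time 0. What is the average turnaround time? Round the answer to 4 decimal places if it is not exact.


Time quantum = 5
Execution trace:
  J1 runs 3 units, time = 3
  J2 runs 3 units, time = 6
  J3 runs 5 units, time = 11
  J4 runs 5 units, time = 16
  J5 runs 5 units, time = 21
  J3 runs 5 units, time = 26
  J4 runs 5 units, time = 31
  J5 runs 5 units, time = 36
  J3 runs 2 units, time = 38
  J4 runs 3 units, time = 41
Finish times: [3, 6, 38, 41, 36]
Average turnaround = 124/5 = 24.8

24.8


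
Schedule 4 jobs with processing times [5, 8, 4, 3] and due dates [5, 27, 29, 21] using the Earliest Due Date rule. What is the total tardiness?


Sort by due date (EDD order): [(5, 5), (3, 21), (8, 27), (4, 29)]
Compute completion times and tardiness:
  Job 1: p=5, d=5, C=5, tardiness=max(0,5-5)=0
  Job 2: p=3, d=21, C=8, tardiness=max(0,8-21)=0
  Job 3: p=8, d=27, C=16, tardiness=max(0,16-27)=0
  Job 4: p=4, d=29, C=20, tardiness=max(0,20-29)=0
Total tardiness = 0

0


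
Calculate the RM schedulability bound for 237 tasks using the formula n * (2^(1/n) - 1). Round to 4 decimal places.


Compute 2^(1/237) = 1.0029289527
Subtract 1: 1.0029289527 - 1 = 0.0029289527
Multiply by n: 237 * 0.0029289527 = 0.6941617899
Round to 4 dp: 0.6942

0.6942


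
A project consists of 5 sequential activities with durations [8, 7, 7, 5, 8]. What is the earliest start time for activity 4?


Activity 4 starts after activities 1 through 3 complete.
Predecessor durations: [8, 7, 7]
ES = 8 + 7 + 7 = 22

22


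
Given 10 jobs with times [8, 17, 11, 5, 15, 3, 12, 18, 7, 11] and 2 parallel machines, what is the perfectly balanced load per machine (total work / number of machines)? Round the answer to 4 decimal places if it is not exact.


Total processing time = 8 + 17 + 11 + 5 + 15 + 3 + 12 + 18 + 7 + 11 = 107
Number of machines = 2
Ideal balanced load = 107 / 2 = 53.5

53.5


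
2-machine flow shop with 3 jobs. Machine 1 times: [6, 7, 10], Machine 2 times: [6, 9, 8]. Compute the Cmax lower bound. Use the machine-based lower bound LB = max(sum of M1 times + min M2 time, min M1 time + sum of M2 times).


LB1 = sum(M1 times) + min(M2 times) = 23 + 6 = 29
LB2 = min(M1 times) + sum(M2 times) = 6 + 23 = 29
Lower bound = max(LB1, LB2) = max(29, 29) = 29

29


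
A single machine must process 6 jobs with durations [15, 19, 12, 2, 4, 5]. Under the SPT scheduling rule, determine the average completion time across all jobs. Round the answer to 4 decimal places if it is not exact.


Sort jobs by processing time (SPT order): [2, 4, 5, 12, 15, 19]
Compute completion times sequentially:
  Job 1: processing = 2, completes at 2
  Job 2: processing = 4, completes at 6
  Job 3: processing = 5, completes at 11
  Job 4: processing = 12, completes at 23
  Job 5: processing = 15, completes at 38
  Job 6: processing = 19, completes at 57
Sum of completion times = 137
Average completion time = 137/6 = 22.8333

22.8333


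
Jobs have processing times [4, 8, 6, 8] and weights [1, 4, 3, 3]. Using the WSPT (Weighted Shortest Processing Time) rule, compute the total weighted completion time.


Compute p/w ratios and sort ascending (WSPT): [(8, 4), (6, 3), (8, 3), (4, 1)]
Compute weighted completion times:
  Job (p=8,w=4): C=8, w*C=4*8=32
  Job (p=6,w=3): C=14, w*C=3*14=42
  Job (p=8,w=3): C=22, w*C=3*22=66
  Job (p=4,w=1): C=26, w*C=1*26=26
Total weighted completion time = 166

166


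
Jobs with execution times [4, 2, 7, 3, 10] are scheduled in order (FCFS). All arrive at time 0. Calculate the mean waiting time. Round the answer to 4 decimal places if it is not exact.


FCFS order (as given): [4, 2, 7, 3, 10]
Waiting times:
  Job 1: wait = 0
  Job 2: wait = 4
  Job 3: wait = 6
  Job 4: wait = 13
  Job 5: wait = 16
Sum of waiting times = 39
Average waiting time = 39/5 = 7.8

7.8


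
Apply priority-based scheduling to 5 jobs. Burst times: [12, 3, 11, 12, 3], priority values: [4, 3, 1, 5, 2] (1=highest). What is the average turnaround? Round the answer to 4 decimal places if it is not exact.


Sort by priority (ascending = highest first):
Order: [(1, 11), (2, 3), (3, 3), (4, 12), (5, 12)]
Completion times:
  Priority 1, burst=11, C=11
  Priority 2, burst=3, C=14
  Priority 3, burst=3, C=17
  Priority 4, burst=12, C=29
  Priority 5, burst=12, C=41
Average turnaround = 112/5 = 22.4

22.4


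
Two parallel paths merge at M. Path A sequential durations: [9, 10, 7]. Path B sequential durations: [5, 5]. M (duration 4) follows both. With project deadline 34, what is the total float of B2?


Forward pass: ES(B2) = sum of predecessors on chain B = 5
EF = ES + duration = 5 + 5 = 10
Backward pass: LF(M) = deadline = 34; LS(M) = 34 - 4 = 30
LF(B2) = LS(M) - sum(successors on chain B) = 30 - 0 = 30
LS = LF - duration = 30 - 5 = 25
Total float = LS - ES = 25 - 5 = 20

20


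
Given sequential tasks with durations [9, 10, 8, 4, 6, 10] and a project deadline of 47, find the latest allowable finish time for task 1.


LF(activity 1) = deadline - sum of successor durations
Successors: activities 2 through 6 with durations [10, 8, 4, 6, 10]
Sum of successor durations = 38
LF = 47 - 38 = 9

9


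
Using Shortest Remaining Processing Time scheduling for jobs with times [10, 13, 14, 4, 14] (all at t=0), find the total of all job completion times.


Since all jobs arrive at t=0, SRPT equals SPT ordering.
SPT order: [4, 10, 13, 14, 14]
Completion times:
  Job 1: p=4, C=4
  Job 2: p=10, C=14
  Job 3: p=13, C=27
  Job 4: p=14, C=41
  Job 5: p=14, C=55
Total completion time = 4 + 14 + 27 + 41 + 55 = 141

141


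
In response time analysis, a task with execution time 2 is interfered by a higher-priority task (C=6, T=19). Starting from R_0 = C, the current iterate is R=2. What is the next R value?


R_next = C + ceil(R_prev / T_hp) * C_hp
ceil(2 / 19) = ceil(0.1053) = 1
Interference = 1 * 6 = 6
R_next = 2 + 6 = 8

8


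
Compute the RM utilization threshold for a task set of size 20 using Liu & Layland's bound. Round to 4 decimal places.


Compute 2^(1/20) = 1.0352649238
Subtract 1: 1.0352649238 - 1 = 0.0352649238
Multiply by n: 20 * 0.0352649238 = 0.7052984760
Round to 4 dp: 0.7053

0.7053


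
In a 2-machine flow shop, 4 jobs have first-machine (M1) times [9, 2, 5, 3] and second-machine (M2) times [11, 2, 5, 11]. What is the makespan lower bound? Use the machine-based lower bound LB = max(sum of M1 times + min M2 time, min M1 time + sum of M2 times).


LB1 = sum(M1 times) + min(M2 times) = 19 + 2 = 21
LB2 = min(M1 times) + sum(M2 times) = 2 + 29 = 31
Lower bound = max(LB1, LB2) = max(21, 31) = 31

31


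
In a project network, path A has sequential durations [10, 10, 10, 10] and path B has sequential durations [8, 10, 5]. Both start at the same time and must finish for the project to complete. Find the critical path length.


Path A total = 10 + 10 + 10 + 10 = 40
Path B total = 8 + 10 + 5 = 23
Critical path = longest path = max(40, 23) = 40

40


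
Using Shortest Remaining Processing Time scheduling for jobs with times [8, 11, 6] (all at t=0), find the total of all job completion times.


Since all jobs arrive at t=0, SRPT equals SPT ordering.
SPT order: [6, 8, 11]
Completion times:
  Job 1: p=6, C=6
  Job 2: p=8, C=14
  Job 3: p=11, C=25
Total completion time = 6 + 14 + 25 = 45

45


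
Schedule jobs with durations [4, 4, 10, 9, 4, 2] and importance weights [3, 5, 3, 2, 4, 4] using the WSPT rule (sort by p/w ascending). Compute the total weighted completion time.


Compute p/w ratios and sort ascending (WSPT): [(2, 4), (4, 5), (4, 4), (4, 3), (10, 3), (9, 2)]
Compute weighted completion times:
  Job (p=2,w=4): C=2, w*C=4*2=8
  Job (p=4,w=5): C=6, w*C=5*6=30
  Job (p=4,w=4): C=10, w*C=4*10=40
  Job (p=4,w=3): C=14, w*C=3*14=42
  Job (p=10,w=3): C=24, w*C=3*24=72
  Job (p=9,w=2): C=33, w*C=2*33=66
Total weighted completion time = 258

258


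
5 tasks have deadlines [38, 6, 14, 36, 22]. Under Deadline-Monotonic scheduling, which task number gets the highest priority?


Sort tasks by relative deadline (ascending):
  Task 2: deadline = 6
  Task 3: deadline = 14
  Task 5: deadline = 22
  Task 4: deadline = 36
  Task 1: deadline = 38
Priority order (highest first): [2, 3, 5, 4, 1]
Highest priority task = 2

2


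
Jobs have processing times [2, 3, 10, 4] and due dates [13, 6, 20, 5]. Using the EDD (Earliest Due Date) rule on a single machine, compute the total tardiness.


Sort by due date (EDD order): [(4, 5), (3, 6), (2, 13), (10, 20)]
Compute completion times and tardiness:
  Job 1: p=4, d=5, C=4, tardiness=max(0,4-5)=0
  Job 2: p=3, d=6, C=7, tardiness=max(0,7-6)=1
  Job 3: p=2, d=13, C=9, tardiness=max(0,9-13)=0
  Job 4: p=10, d=20, C=19, tardiness=max(0,19-20)=0
Total tardiness = 1

1


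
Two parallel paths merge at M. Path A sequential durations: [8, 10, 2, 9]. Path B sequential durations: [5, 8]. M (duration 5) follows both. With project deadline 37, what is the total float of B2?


Forward pass: ES(B2) = sum of predecessors on chain B = 5
EF = ES + duration = 5 + 8 = 13
Backward pass: LF(M) = deadline = 37; LS(M) = 37 - 5 = 32
LF(B2) = LS(M) - sum(successors on chain B) = 32 - 0 = 32
LS = LF - duration = 32 - 8 = 24
Total float = LS - ES = 24 - 5 = 19

19


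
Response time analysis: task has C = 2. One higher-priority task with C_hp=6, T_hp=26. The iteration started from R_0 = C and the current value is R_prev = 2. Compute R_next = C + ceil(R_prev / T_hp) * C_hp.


R_next = C + ceil(R_prev / T_hp) * C_hp
ceil(2 / 26) = ceil(0.0769) = 1
Interference = 1 * 6 = 6
R_next = 2 + 6 = 8

8


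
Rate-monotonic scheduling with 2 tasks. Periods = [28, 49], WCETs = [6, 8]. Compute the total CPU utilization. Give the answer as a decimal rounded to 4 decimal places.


Compute individual utilizations (exact fractions):
  Task 1: C/T = 6/28 = 3/14 (approx. 0.2143)
  Task 2: C/T = 8/49 (approx. 0.1633)
Total utilization U = 3/14 + 8/49 = 37/98
Rounded to 4 decimal places: U = 0.3776
RM (Liu & Layland) bound for 2 tasks = 0.828427; compare with U = 37/98 (approx. 0.377551)
U <= bound, so schedulable by RM sufficient condition.

0.3776


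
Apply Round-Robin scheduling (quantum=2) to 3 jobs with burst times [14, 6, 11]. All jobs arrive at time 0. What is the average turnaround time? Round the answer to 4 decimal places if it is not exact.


Time quantum = 2
Execution trace:
  J1 runs 2 units, time = 2
  J2 runs 2 units, time = 4
  J3 runs 2 units, time = 6
  J1 runs 2 units, time = 8
  J2 runs 2 units, time = 10
  J3 runs 2 units, time = 12
  J1 runs 2 units, time = 14
  J2 runs 2 units, time = 16
  J3 runs 2 units, time = 18
  J1 runs 2 units, time = 20
  J3 runs 2 units, time = 22
  J1 runs 2 units, time = 24
  J3 runs 2 units, time = 26
  J1 runs 2 units, time = 28
  J3 runs 1 units, time = 29
  J1 runs 2 units, time = 31
Finish times: [31, 16, 29]
Average turnaround = 76/3 = 25.3333

25.3333


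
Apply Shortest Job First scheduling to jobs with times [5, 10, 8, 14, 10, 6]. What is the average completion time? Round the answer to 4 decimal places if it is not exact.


SJF order (ascending): [5, 6, 8, 10, 10, 14]
Completion times:
  Job 1: burst=5, C=5
  Job 2: burst=6, C=11
  Job 3: burst=8, C=19
  Job 4: burst=10, C=29
  Job 5: burst=10, C=39
  Job 6: burst=14, C=53
Average completion = 156/6 = 26.0

26.0


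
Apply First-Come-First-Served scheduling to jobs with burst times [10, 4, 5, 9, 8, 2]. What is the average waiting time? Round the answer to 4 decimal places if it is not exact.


FCFS order (as given): [10, 4, 5, 9, 8, 2]
Waiting times:
  Job 1: wait = 0
  Job 2: wait = 10
  Job 3: wait = 14
  Job 4: wait = 19
  Job 5: wait = 28
  Job 6: wait = 36
Sum of waiting times = 107
Average waiting time = 107/6 = 17.8333

17.8333


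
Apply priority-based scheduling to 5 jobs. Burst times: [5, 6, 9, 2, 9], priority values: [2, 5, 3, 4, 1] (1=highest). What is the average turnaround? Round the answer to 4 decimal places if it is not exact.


Sort by priority (ascending = highest first):
Order: [(1, 9), (2, 5), (3, 9), (4, 2), (5, 6)]
Completion times:
  Priority 1, burst=9, C=9
  Priority 2, burst=5, C=14
  Priority 3, burst=9, C=23
  Priority 4, burst=2, C=25
  Priority 5, burst=6, C=31
Average turnaround = 102/5 = 20.4

20.4
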